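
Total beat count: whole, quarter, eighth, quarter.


Working:
Beat values:
  whole = 4 beats
  quarter = 1 beat
  eighth = 0.5 beats
  quarter = 1 beat
Sum = 4 + 1 + 0.5 + 1
= 6.5 beats


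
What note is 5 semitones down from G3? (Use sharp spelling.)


Reasoning:
G3: chromatic position 7 in octave 3 → absolute = 3×12 + 7 = 43
Transpose down 5: 43 - 5 = 38
38 = 3×12 + 2 → D in octave 3
Result = D3


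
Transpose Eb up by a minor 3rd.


Reasoning:
minor 3rd: 3 letter names, 3 semitones
Letter: E + 2 → G
Pitch: Eb + 3 semitones, spelled as a G → Gb
= Gb


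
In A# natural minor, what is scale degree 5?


Working:
Natural minor scale pattern: W-H-W-W-H-W-W (2-1-2-2-1-2-2 semitones)
Starting from A#:
  A# + 2 semitones → B#
  B# + 1 semitone → C#
  C# + 2 semitones → D#
  D# + 2 semitones → E#
  E# + 1 semitone → F#
  F# + 2 semitones → G#
  G# + 2 semitones → A#
Scale: A# B# C# D# E# F# G#
Degree 5 = E#


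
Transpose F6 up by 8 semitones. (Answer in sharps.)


Working:
F6: chromatic position 5 in octave 6 → absolute = 6×12 + 5 = 77
Transpose up 8: 77 + 8 = 85
85 = 7×12 + 1 → C# in octave 7
Result = C#7


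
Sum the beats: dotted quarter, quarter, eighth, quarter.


Beat values:
  dotted quarter = 1.5 beats
  quarter = 1 beat
  eighth = 0.5 beats
  quarter = 1 beat
Sum = 1.5 + 1 + 0.5 + 1
= 4 beats


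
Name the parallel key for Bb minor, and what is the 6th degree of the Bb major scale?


Solution.
Parallel keys share the same tonic but differ in mode
Bb minor → parallel is Bb major
Bb major scale: Bb C D Eb F G A
= Bb major; 6th degree = G


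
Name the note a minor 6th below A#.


A 6th spans 6 letter names, so from A we land on C
A minor 6th = 8 semitones below A#
Spell C at that pitch: C##
= C##


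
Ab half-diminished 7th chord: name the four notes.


Working:
Half-diminished 7th chord = root + minor 3rd + diminished 5th + minor 7th
Seventh chords stack in thirds, so the letter names are A-C-E-G
Root: Ab
Minor 3rd above Ab: Cb
Diminished 5th above Ab: Ebb
Minor 7th above Ab: Gb
Chord = Ab Cb Ebb Gb


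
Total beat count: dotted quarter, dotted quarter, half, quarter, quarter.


Beat values:
  dotted quarter = 1.5 beats
  dotted quarter = 1.5 beats
  half = 2 beats
  quarter = 1 beat
  quarter = 1 beat
Sum = 1.5 + 1.5 + 2 + 1 + 1
= 7 beats


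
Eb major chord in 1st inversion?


Root position: Eb G Bb
1st inversion: move root up an octave
Bass note: G
Notes (bottom to top) = G Bb Eb


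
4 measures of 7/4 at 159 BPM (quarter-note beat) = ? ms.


Reasoning:
Quarter-note beat duration = 60000 / 159 ms
Beats per measure (7/4) = 7
One measure = 7 × 60000 / 159 = 420000 / 159 ms
4 measures = 4 × 420000 / 159 = 1680000 / 159
= 10566.0 ms


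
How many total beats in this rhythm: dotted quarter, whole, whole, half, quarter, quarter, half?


Let's work it out.
Beat values:
  dotted quarter = 1.5 beats
  whole = 4 beats
  whole = 4 beats
  half = 2 beats
  quarter = 1 beat
  quarter = 1 beat
  half = 2 beats
Sum = 1.5 + 4 + 4 + 2 + 1 + 1 + 2
= 15.5 beats


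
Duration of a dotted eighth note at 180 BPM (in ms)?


One quarter-note beat = 60000 / BPM = 60000 / 180 ms
Dotted eighth note = 3/4 × quarter note
Duration = 3/4 × 60000 / 180 = 45000 / 180
= 250.0 ms


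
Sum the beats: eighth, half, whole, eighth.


Working:
Beat values:
  eighth = 0.5 beats
  half = 2 beats
  whole = 4 beats
  eighth = 0.5 beats
Sum = 0.5 + 2 + 4 + 0.5
= 7 beats


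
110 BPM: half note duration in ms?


Reasoning:
One quarter-note beat = 60000 / BPM = 60000 / 110 ms
Half note = 2 × quarter note
Duration = 2 × 60000 / 110 = 120000 / 110
= 1090.9 ms


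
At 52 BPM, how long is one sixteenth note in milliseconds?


Let's work it out.
One quarter-note beat = 60000 / BPM = 60000 / 52 ms
Sixteenth note = 1/4 × quarter note
Duration = 1/4 × 60000 / 52 = 15000 / 52
= 288.5 ms


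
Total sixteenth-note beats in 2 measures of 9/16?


Step by step:
Time signature 9/16: the bottom number 16 means the sixteenth note gets one count
The top number 9 means 9 sixteenth-note beats per measure
Total = 9 × 2 measures
= 18 sixteenth-note beats


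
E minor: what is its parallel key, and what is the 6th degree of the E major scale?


Reasoning:
Parallel keys share the same tonic but differ in mode
E minor → parallel is E major
E major scale: E F# G# A B C# D#
= E major; 6th degree = C#


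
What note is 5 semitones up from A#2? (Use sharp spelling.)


Reasoning:
A#2: chromatic position 10 in octave 2 → absolute = 2×12 + 10 = 34
Transpose up 5: 34 + 5 = 39
39 = 3×12 + 3 → D# in octave 3
Result = D#3


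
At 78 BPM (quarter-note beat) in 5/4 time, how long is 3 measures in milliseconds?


Quarter-note beat duration = 60000 / 78 ms
Beats per measure (5/4) = 5
One measure = 5 × 60000 / 78 = 300000 / 78 ms
3 measures = 3 × 300000 / 78 = 900000 / 78
= 11538.5 ms


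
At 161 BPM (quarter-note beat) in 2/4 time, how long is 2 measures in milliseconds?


Quarter-note beat duration = 60000 / 161 ms
Beats per measure (2/4) = 2
One measure = 2 × 60000 / 161 = 120000 / 161 ms
2 measures = 2 × 120000 / 161 = 240000 / 161
= 1490.7 ms


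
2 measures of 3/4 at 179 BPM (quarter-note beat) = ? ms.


Solution.
Quarter-note beat duration = 60000 / 179 ms
Beats per measure (3/4) = 3
One measure = 3 × 60000 / 179 = 180000 / 179 ms
2 measures = 2 × 180000 / 179 = 360000 / 179
= 2011.2 ms


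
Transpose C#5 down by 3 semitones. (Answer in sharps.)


Solution.
C#5: chromatic position 1 in octave 5 → absolute = 5×12 + 1 = 61
Transpose down 3: 61 - 3 = 58
58 = 4×12 + 10 → A# in octave 4
Result = A#4


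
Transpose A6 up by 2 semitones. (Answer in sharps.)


Let's work it out.
A6: chromatic position 9 in octave 6 → absolute = 6×12 + 9 = 81
Transpose up 2: 81 + 2 = 83
83 = 6×12 + 11 → B in octave 6
Result = B6


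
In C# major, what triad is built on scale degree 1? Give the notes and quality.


Solution.
C# major scale: C# D# E# F# G# A# B#
Diatonic triad on degree 1 stacks scale notes 1, 3, 5: C# E# G#
C#→E# = 4 semitones; C#→G# = 7 semitones → major triad
= C# E# G# (major)


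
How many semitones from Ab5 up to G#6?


Reasoning:
Absolute semitone position = octave×12 + chromatic position
Ab5: 5×12 + 8 = 68
G#6: 6×12 + 8 = 80
Difference = 80 - 68 = 12
= 12 semitones


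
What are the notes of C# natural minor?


Reasoning:
Natural minor scale pattern: W-H-W-W-H-W-W (2-1-2-2-1-2-2 semitones)
Starting from C#:
  C# + 2 semitones → D#
  D# + 1 semitone → E
  E + 2 semitones → F#
  F# + 2 semitones → G#
  G# + 1 semitone → A
  A + 2 semitones → B
  B + 2 semitones → C#
Scale = C# D# E F# G# A B


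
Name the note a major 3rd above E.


A 3rd spans 3 letter names, so from E we land on G
A major 3rd = 4 semitones above E
Spell G at that pitch: G#
= G#


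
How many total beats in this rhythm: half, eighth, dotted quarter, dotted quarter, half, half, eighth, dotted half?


Solution.
Beat values:
  half = 2 beats
  eighth = 0.5 beats
  dotted quarter = 1.5 beats
  dotted quarter = 1.5 beats
  half = 2 beats
  half = 2 beats
  eighth = 0.5 beats
  dotted half = 3 beats
Sum = 2 + 0.5 + 1.5 + 1.5 + 2 + 2 + 0.5 + 3
= 13 beats


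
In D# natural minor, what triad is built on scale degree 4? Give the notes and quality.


Step by step:
D# natural minor scale: D# E# F# G# A# B C#
Diatonic triad on degree 4 stacks scale notes 4, 6, 1: G# B D#
G#→B = 3 semitones; G#→D# = 7 semitones → minor triad
= G# B D# (minor)


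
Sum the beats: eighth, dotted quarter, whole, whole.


Reasoning:
Beat values:
  eighth = 0.5 beats
  dotted quarter = 1.5 beats
  whole = 4 beats
  whole = 4 beats
Sum = 0.5 + 1.5 + 4 + 4
= 10 beats


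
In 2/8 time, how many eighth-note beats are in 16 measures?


Reasoning:
Time signature 2/8: the bottom number 8 means the eighth note gets one count
The top number 2 means 2 eighth-note beats per measure
Total = 2 × 16 measures
= 32 eighth-note beats


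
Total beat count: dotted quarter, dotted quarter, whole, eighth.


Reasoning:
Beat values:
  dotted quarter = 1.5 beats
  dotted quarter = 1.5 beats
  whole = 4 beats
  eighth = 0.5 beats
Sum = 1.5 + 1.5 + 4 + 0.5
= 7.5 beats


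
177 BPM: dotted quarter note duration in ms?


Let's work it out.
One quarter-note beat = 60000 / BPM = 60000 / 177 ms
Dotted quarter note = 3/2 × quarter note
Duration = 3/2 × 60000 / 177 = 90000 / 177
= 508.5 ms


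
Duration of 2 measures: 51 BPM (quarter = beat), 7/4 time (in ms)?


Let's work it out.
Quarter-note beat duration = 60000 / 51 ms
Beats per measure (7/4) = 7
One measure = 7 × 60000 / 51 = 420000 / 51 ms
2 measures = 2 × 420000 / 51 = 840000 / 51
= 16470.6 ms


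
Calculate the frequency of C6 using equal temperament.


Working:
f = 440 × 2^(n/12) where n = semitones from A4
C6: 15 semitones from A4
f = 440 × 2^(15/12)
f = 1046.50 Hz


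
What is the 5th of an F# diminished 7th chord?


Solution.
Diminished 7th chord = root + minor 3rd + diminished 5th + diminished 7th
Seventh chords stack in thirds, so the letter names are F-A-C-E
Root: F#
Minor 3rd above F#: A
Diminished 5th above F#: C
Diminished 7th above F#: Eb
The 5th = C


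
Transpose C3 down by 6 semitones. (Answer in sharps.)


Reasoning:
C3: chromatic position 0 in octave 3 → absolute = 3×12 + 0 = 36
Transpose down 6: 36 - 6 = 30
30 = 2×12 + 6 → F# in octave 2
Result = F#2


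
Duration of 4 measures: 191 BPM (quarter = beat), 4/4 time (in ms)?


Reasoning:
Quarter-note beat duration = 60000 / 191 ms
Beats per measure (4/4) = 4
One measure = 4 × 60000 / 191 = 240000 / 191 ms
4 measures = 4 × 240000 / 191 = 960000 / 191
= 5026.2 ms


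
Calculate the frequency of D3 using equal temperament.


Working:
f = 440 × 2^(n/12) where n = semitones from A4
D3: -19 semitones from A4
f = 440 × 2^(-19/12)
f = 146.83 Hz


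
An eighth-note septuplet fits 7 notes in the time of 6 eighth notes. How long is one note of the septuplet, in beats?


Septuplet: 7 notes occupy the space of 6 eighth notes
Space = 6 × 1/2 = 3 beats
Each septuplet note = 3 / 7 = 3/7 beats
= 3/7 beats


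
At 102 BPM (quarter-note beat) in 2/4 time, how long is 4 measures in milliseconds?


Quarter-note beat duration = 60000 / 102 ms
Beats per measure (2/4) = 2
One measure = 2 × 60000 / 102 = 120000 / 102 ms
4 measures = 4 × 120000 / 102 = 480000 / 102
= 4705.9 ms


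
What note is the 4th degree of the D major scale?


Major scale pattern: W-W-H-W-W-W-H (2-2-1-2-2-2-1 semitones)
Starting from D:
  D + 2 semitones → E
  E + 2 semitones → F#
  F# + 1 semitone → G
  G + 2 semitones → A
  A + 2 semitones → B
  B + 2 semitones → C#
  C# + 1 semitone → D
Scale: D E F# G A B C#
Degree 4 = G


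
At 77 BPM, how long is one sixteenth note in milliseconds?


One quarter-note beat = 60000 / BPM = 60000 / 77 ms
Sixteenth note = 1/4 × quarter note
Duration = 1/4 × 60000 / 77 = 15000 / 77
= 194.8 ms


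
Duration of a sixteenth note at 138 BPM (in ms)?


One quarter-note beat = 60000 / BPM = 60000 / 138 ms
Sixteenth note = 1/4 × quarter note
Duration = 1/4 × 60000 / 138 = 15000 / 138
= 108.7 ms


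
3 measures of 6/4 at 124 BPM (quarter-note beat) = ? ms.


Working:
Quarter-note beat duration = 60000 / 124 ms
Beats per measure (6/4) = 6
One measure = 6 × 60000 / 124 = 360000 / 124 ms
3 measures = 3 × 360000 / 124 = 1080000 / 124
= 8709.7 ms


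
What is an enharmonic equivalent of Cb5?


Let's work it out.
Enharmonic notes sound the same pitch but are spelled with different letter names
Cb and B name the same pitch class
Octave numbers change at C, so Cb5 = B4
= B4


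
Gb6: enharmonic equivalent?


Solution.
Enharmonic notes sound the same pitch but are spelled with different letter names
Gb and F# name the same pitch class
= F#6


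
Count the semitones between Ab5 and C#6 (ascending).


Solution.
Absolute semitone position = octave×12 + chromatic position
Ab5: 5×12 + 8 = 68
C#6: 6×12 + 1 = 73
Difference = 73 - 68 = 5
= 5 semitones


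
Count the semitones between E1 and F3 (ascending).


Let's work it out.
Absolute semitone position = octave×12 + chromatic position
E1: 1×12 + 4 = 16
F3: 3×12 + 5 = 41
Difference = 41 - 16 = 25
= 25 semitones


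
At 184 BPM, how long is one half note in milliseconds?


Step by step:
One quarter-note beat = 60000 / BPM = 60000 / 184 ms
Half note = 2 × quarter note
Duration = 2 × 60000 / 184 = 120000 / 184
= 652.2 ms


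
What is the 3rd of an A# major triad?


Let's work it out.
Major triad = root + major 3rd (4 semitones) + perfect 5th (7 semitones)
A triad on A# stacks thirds, so the chord tones use letter names A-C-E
Root: A#
Major 3rd above A#: C##
Perfect 5th above A#: E#
The 3rd = C##


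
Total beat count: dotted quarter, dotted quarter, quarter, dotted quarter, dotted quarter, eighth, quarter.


Beat values:
  dotted quarter = 1.5 beats
  dotted quarter = 1.5 beats
  quarter = 1 beat
  dotted quarter = 1.5 beats
  dotted quarter = 1.5 beats
  eighth = 0.5 beats
  quarter = 1 beat
Sum = 1.5 + 1.5 + 1 + 1.5 + 1.5 + 0.5 + 1
= 8.5 beats


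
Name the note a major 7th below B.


Reasoning:
A 7th spans 7 letter names, so from B we land on C
A major 7th = 11 semitones below B
Spell C at that pitch: C
= C


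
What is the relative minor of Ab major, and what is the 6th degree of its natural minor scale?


Reasoning:
The relative minor shares the major's key signature and starts on its 6th degree
6th degree = a major 6th above the tonic; a major 6th above Ab is F
→ relative minor of Ab major is F minor
F natural minor scale: F G Ab Bb C Db Eb
= F minor; 6th degree = Db


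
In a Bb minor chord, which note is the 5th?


Minor triad = root + minor 3rd (3 semitones) + perfect 5th (7 semitones)
A triad on Bb stacks thirds, so the chord tones use letter names B-D-F
Root: Bb
Minor 3rd above Bb: Db
Perfect 5th above Bb: F
The 5th = F


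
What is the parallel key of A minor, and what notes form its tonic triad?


Let's work it out.
Parallel keys share the same tonic but differ in mode
A minor → parallel is A major
Tonic triad of A major = A C# E
= A major; triad = A C# E


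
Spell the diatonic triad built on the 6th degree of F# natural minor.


Reasoning:
F# natural minor scale: F# G# A B C# D E
Diatonic triad on degree 6 stacks scale notes 6, 1, 3: D F# A
D→F# = 4 semitones; D→A = 7 semitones → major triad
= D F# A (major)


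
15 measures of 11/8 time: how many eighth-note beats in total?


Solution.
Time signature 11/8: the bottom number 8 means the eighth note gets one count
The top number 11 means 11 eighth-note beats per measure
Total = 11 × 15 measures
= 165 eighth-note beats


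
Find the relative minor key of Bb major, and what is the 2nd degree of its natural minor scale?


Step by step:
The relative minor shares the major's key signature and starts on its 6th degree
6th degree = a major 6th above the tonic; a major 6th above Bb is G
→ relative minor of Bb major is G minor
G natural minor scale: G A Bb C D Eb F
= G minor; 2nd degree = A


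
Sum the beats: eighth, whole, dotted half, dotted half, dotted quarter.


Reasoning:
Beat values:
  eighth = 0.5 beats
  whole = 4 beats
  dotted half = 3 beats
  dotted half = 3 beats
  dotted quarter = 1.5 beats
Sum = 0.5 + 4 + 3 + 3 + 1.5
= 12 beats


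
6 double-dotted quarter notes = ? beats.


Base quarter note = 1 beat
Dot 1 adds half the previous value: +1/2
Dot 2 adds half the previous value: +1/4
One double-dotted quarter = 1 + 1/2 + 1/4 = 7/4
6 of them = 6 × 7/4 = 21/2
= 21/2 beats


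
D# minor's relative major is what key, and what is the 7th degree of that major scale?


The relative major shares the key signature and is a minor 3rd above the minor tonic
A minor 3rd above D# is F#
→ relative major of D# minor is F# major
F# major scale: F# G# A# B C# D# E#
= F# major; 7th degree = E#


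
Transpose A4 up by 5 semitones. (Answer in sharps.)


Reasoning:
A4: chromatic position 9 in octave 4 → absolute = 4×12 + 9 = 57
Transpose up 5: 57 + 5 = 62
62 = 5×12 + 2 → D in octave 5
Result = D5


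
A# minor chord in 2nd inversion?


Solution.
Root position: A# C# E#
2nd inversion: move root and 3rd up an octave
Bass note: E#
Notes (bottom to top) = E# A# C#


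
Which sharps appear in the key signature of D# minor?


Reasoning:
Sharp minor keys follow the circle of fifths: A(0), E(1), B(2), F#(3), C#(4), G#(5), D#(6), A#(7)
D# minor has 6 sharps
Order of sharps: F# C# G# D# A# E# B# → first 6: F#, C#, G#, D#, A#, E#
= F#, C#, G#, D#, A#, E#


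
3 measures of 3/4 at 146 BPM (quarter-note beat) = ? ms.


Working:
Quarter-note beat duration = 60000 / 146 ms
Beats per measure (3/4) = 3
One measure = 3 × 60000 / 146 = 180000 / 146 ms
3 measures = 3 × 180000 / 146 = 540000 / 146
= 3698.6 ms


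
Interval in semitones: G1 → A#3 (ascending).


Let's work it out.
Absolute semitone position = octave×12 + chromatic position
G1: 1×12 + 7 = 19
A#3: 3×12 + 10 = 46
Difference = 46 - 19 = 27
= 27 semitones


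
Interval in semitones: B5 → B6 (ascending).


Let's work it out.
Absolute semitone position = octave×12 + chromatic position
B5: 5×12 + 11 = 71
B6: 6×12 + 11 = 83
Difference = 83 - 71 = 12
= 12 semitones


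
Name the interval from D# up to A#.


Reasoning:
Letter names: D → A spans 5 letter names → a 5th
Semitones: D# → A# = 7 half-steps
A 5th of 7 semitones is a perfect 5th
= perfect 5th


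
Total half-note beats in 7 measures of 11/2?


Let's work it out.
Time signature 11/2: the bottom number 2 means the half note gets one count
The top number 11 means 11 half-note beats per measure
Total = 11 × 7 measures
= 77 half-note beats


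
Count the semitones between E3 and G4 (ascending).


Step by step:
Absolute semitone position = octave×12 + chromatic position
E3: 3×12 + 4 = 40
G4: 4×12 + 7 = 55
Difference = 55 - 40 = 15
= 15 semitones


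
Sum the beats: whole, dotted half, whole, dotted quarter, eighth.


Let's work it out.
Beat values:
  whole = 4 beats
  dotted half = 3 beats
  whole = 4 beats
  dotted quarter = 1.5 beats
  eighth = 0.5 beats
Sum = 4 + 3 + 4 + 1.5 + 0.5
= 13 beats


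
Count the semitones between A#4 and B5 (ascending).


Absolute semitone position = octave×12 + chromatic position
A#4: 4×12 + 10 = 58
B5: 5×12 + 11 = 71
Difference = 71 - 58 = 13
= 13 semitones


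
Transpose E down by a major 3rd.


Step by step:
major 3rd: 3 letter names, 4 semitones
Letter: E - 2 → C
Pitch: E - 4 semitones, spelled as a C → C
= C


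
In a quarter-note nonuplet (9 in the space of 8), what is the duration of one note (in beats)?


Step by step:
Nonuplet: 9 notes occupy the space of 8 quarter notes
Space = 8 × 1 = 8 beats
Each nonuplet note = 8 / 9 = 8/9 beats
= 8/9 beats


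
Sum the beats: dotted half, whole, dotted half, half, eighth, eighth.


Step by step:
Beat values:
  dotted half = 3 beats
  whole = 4 beats
  dotted half = 3 beats
  half = 2 beats
  eighth = 0.5 beats
  eighth = 0.5 beats
Sum = 3 + 4 + 3 + 2 + 0.5 + 0.5
= 13 beats


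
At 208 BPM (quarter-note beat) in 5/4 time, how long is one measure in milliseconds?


Quarter-note beat duration = 60000 / 208 ms
Beats per measure (5/4) = 5
One measure = 5 × 60000 / 208 = 300000 / 208 ms
= 1442.3 ms


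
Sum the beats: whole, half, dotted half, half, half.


Beat values:
  whole = 4 beats
  half = 2 beats
  dotted half = 3 beats
  half = 2 beats
  half = 2 beats
Sum = 4 + 2 + 3 + 2 + 2
= 13 beats


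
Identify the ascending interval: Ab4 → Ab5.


Step by step:
Letter names: A → A spans 8 letter names → an octave
Semitones: Ab4 → Ab5 = 12 half-steps
An octave of 12 semitones is a perfect octave
= perfect octave


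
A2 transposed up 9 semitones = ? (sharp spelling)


Step by step:
A2: chromatic position 9 in octave 2 → absolute = 2×12 + 9 = 33
Transpose up 9: 33 + 9 = 42
42 = 3×12 + 6 → F# in octave 3
Result = F#3


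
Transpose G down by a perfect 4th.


Reasoning:
perfect 4th: 4 letter names, 5 semitones
Letter: G - 3 → D
Pitch: G - 5 semitones, spelled as a D → D
= D


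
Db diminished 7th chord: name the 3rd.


Solution.
Diminished 7th chord = root + minor 3rd + diminished 5th + diminished 7th
Seventh chords stack in thirds, so the letter names are D-F-A-C
Root: Db
Minor 3rd above Db: Fb
Diminished 5th above Db: Abb
Diminished 7th above Db: Cbb
The 3rd = Fb


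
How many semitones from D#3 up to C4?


Step by step:
Absolute semitone position = octave×12 + chromatic position
D#3: 3×12 + 3 = 39
C4: 4×12 + 0 = 48
Difference = 48 - 39 = 9
= 9 semitones


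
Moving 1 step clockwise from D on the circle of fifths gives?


Let's work it out.
Each clockwise step on the circle of fifths moves up a perfect 5th
From D: D → A
= A


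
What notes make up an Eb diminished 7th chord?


Solution.
Diminished 7th chord = root + minor 3rd + diminished 5th + diminished 7th
Seventh chords stack in thirds, so the letter names are E-G-B-D
Root: Eb
Minor 3rd above Eb: Gb
Diminished 5th above Eb: Bbb
Diminished 7th above Eb: Dbb
Chord = Eb Gb Bbb Dbb


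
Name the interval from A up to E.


Letter names: A → E spans 5 letter names → a 5th
Semitones: A → E = 7 half-steps
A 5th of 7 semitones is a perfect 5th
= perfect 5th


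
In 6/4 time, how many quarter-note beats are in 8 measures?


Working:
Time signature 6/4: the bottom number 4 means the quarter note gets one count
The top number 6 means 6 quarter-note beats per measure
Total = 6 × 8 measures
= 48 quarter-note beats


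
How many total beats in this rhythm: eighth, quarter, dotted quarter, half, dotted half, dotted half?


Beat values:
  eighth = 0.5 beats
  quarter = 1 beat
  dotted quarter = 1.5 beats
  half = 2 beats
  dotted half = 3 beats
  dotted half = 3 beats
Sum = 0.5 + 1 + 1.5 + 2 + 3 + 3
= 11 beats


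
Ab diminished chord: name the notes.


Working:
Diminished triad = root + minor 3rd (3 semitones) + diminished 5th (6 semitones)
A triad on Ab stacks thirds, so the chord tones use letter names A-C-E
Root: Ab
Minor 3rd above Ab: Cb
Diminished 5th above Ab: Ebb
Chord = Ab Cb Ebb


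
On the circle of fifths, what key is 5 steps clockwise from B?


Reasoning:
Each clockwise step on the circle of fifths moves up a perfect 5th
From B: B → F#/Gb → Db → Ab → Eb → Bb
= Bb


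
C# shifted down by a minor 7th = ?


Let's work it out.
minor 7th: 7 letter names, 10 semitones
Letter: C - 6 → D
Pitch: C# - 10 semitones, spelled as a D → D#
= D#


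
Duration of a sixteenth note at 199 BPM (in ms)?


Let's work it out.
One quarter-note beat = 60000 / BPM = 60000 / 199 ms
Sixteenth note = 1/4 × quarter note
Duration = 1/4 × 60000 / 199 = 15000 / 199
= 75.4 ms


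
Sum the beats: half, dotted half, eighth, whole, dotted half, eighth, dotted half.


Step by step:
Beat values:
  half = 2 beats
  dotted half = 3 beats
  eighth = 0.5 beats
  whole = 4 beats
  dotted half = 3 beats
  eighth = 0.5 beats
  dotted half = 3 beats
Sum = 2 + 3 + 0.5 + 4 + 3 + 0.5 + 3
= 16 beats


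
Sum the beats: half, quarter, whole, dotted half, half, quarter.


Reasoning:
Beat values:
  half = 2 beats
  quarter = 1 beat
  whole = 4 beats
  dotted half = 3 beats
  half = 2 beats
  quarter = 1 beat
Sum = 2 + 1 + 4 + 3 + 2 + 1
= 13 beats


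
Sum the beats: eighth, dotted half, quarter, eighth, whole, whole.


Beat values:
  eighth = 0.5 beats
  dotted half = 3 beats
  quarter = 1 beat
  eighth = 0.5 beats
  whole = 4 beats
  whole = 4 beats
Sum = 0.5 + 3 + 1 + 0.5 + 4 + 4
= 13 beats


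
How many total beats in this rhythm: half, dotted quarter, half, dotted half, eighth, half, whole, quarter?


Step by step:
Beat values:
  half = 2 beats
  dotted quarter = 1.5 beats
  half = 2 beats
  dotted half = 3 beats
  eighth = 0.5 beats
  half = 2 beats
  whole = 4 beats
  quarter = 1 beat
Sum = 2 + 1.5 + 2 + 3 + 0.5 + 2 + 4 + 1
= 16 beats


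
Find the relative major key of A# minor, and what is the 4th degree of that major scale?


The relative major shares the key signature and is a minor 3rd above the minor tonic
A minor 3rd above A# is C#
→ relative major of A# minor is C# major
C# major scale: C# D# E# F# G# A# B#
= C# major; 4th degree = F#


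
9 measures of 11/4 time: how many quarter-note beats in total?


Time signature 11/4: the bottom number 4 means the quarter note gets one count
The top number 11 means 11 quarter-note beats per measure
Total = 11 × 9 measures
= 99 quarter-note beats


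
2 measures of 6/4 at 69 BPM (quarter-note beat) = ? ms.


Reasoning:
Quarter-note beat duration = 60000 / 69 ms
Beats per measure (6/4) = 6
One measure = 6 × 60000 / 69 = 360000 / 69 ms
2 measures = 2 × 360000 / 69 = 720000 / 69
= 10434.8 ms


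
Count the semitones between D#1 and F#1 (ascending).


Solution.
Absolute semitone position = octave×12 + chromatic position
D#1: 1×12 + 3 = 15
F#1: 1×12 + 6 = 18
Difference = 18 - 15 = 3
= 3 semitones


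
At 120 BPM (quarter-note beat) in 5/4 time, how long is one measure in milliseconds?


Quarter-note beat duration = 60000 / 120 ms
Beats per measure (5/4) = 5
One measure = 5 × 60000 / 120 = 300000 / 120 ms
= 2500.0 ms


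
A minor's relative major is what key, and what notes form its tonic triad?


Reasoning:
The relative major shares the key signature and is a minor 3rd above the minor tonic
A minor 3rd above A is C
→ relative major of A minor is C major
Tonic triad of C major = root + major 3rd + perfect 5th = C E G
= C major; triad = C E G


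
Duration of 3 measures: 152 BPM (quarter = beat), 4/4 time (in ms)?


Quarter-note beat duration = 60000 / 152 ms
Beats per measure (4/4) = 4
One measure = 4 × 60000 / 152 = 240000 / 152 ms
3 measures = 3 × 240000 / 152 = 720000 / 152
= 4736.8 ms


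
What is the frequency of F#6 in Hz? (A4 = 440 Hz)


Solution.
f = 440 × 2^(n/12) where n = semitones from A4
F#6: 21 semitones from A4
f = 440 × 2^(21/12)
f = 1479.98 Hz


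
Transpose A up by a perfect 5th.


Solution.
perfect 5th: 5 letter names, 7 semitones
Letter: A + 4 → E
Pitch: A + 7 semitones, spelled as an E → E
= E


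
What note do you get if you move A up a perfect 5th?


Working:
perfect 5th: 5 letter names, 7 semitones
Letter: A + 4 → E
Pitch: A + 7 semitones, spelled as an E → E
= E


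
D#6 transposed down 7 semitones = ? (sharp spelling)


Reasoning:
D#6: chromatic position 3 in octave 6 → absolute = 6×12 + 3 = 75
Transpose down 7: 75 - 7 = 68
68 = 5×12 + 8 → G# in octave 5
Result = G#5


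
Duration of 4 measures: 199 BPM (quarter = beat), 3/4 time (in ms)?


Solution.
Quarter-note beat duration = 60000 / 199 ms
Beats per measure (3/4) = 3
One measure = 3 × 60000 / 199 = 180000 / 199 ms
4 measures = 4 × 180000 / 199 = 720000 / 199
= 3618.1 ms


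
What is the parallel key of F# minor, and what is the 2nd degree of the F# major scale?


Working:
Parallel keys share the same tonic but differ in mode
F# minor → parallel is F# major
F# major scale: F# G# A# B C# D# E#
= F# major; 2nd degree = G#


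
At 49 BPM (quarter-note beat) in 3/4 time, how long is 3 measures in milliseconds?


Reasoning:
Quarter-note beat duration = 60000 / 49 ms
Beats per measure (3/4) = 3
One measure = 3 × 60000 / 49 = 180000 / 49 ms
3 measures = 3 × 180000 / 49 = 540000 / 49
= 11020.4 ms


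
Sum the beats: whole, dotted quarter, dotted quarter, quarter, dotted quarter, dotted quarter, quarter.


Reasoning:
Beat values:
  whole = 4 beats
  dotted quarter = 1.5 beats
  dotted quarter = 1.5 beats
  quarter = 1 beat
  dotted quarter = 1.5 beats
  dotted quarter = 1.5 beats
  quarter = 1 beat
Sum = 4 + 1.5 + 1.5 + 1 + 1.5 + 1.5 + 1
= 12 beats


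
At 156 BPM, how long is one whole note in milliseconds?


Step by step:
One quarter-note beat = 60000 / BPM = 60000 / 156 ms
Whole note = 4 × quarter note
Duration = 4 × 60000 / 156 = 240000 / 156
= 1538.5 ms


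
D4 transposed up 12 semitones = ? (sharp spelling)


Solution.
D4: chromatic position 2 in octave 4 → absolute = 4×12 + 2 = 50
Transpose up 12: 50 + 12 = 62
62 = 5×12 + 2 → D in octave 5
Result = D5


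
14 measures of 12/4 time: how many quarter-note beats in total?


Solution.
Time signature 12/4: the bottom number 4 means the quarter note gets one count
The top number 12 means 12 quarter-note beats per measure
Total = 12 × 14 measures
= 168 quarter-note beats


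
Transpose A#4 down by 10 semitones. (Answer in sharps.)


Solution.
A#4: chromatic position 10 in octave 4 → absolute = 4×12 + 10 = 58
Transpose down 10: 58 - 10 = 48
48 = 4×12 + 0 → C in octave 4
Result = C4


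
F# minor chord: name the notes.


Minor triad = root + minor 3rd (3 semitones) + perfect 5th (7 semitones)
A triad on F# stacks thirds, so the chord tones use letter names F-A-C
Root: F#
Minor 3rd above F#: A
Perfect 5th above F#: C#
Chord = F# A C#


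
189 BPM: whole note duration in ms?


Let's work it out.
One quarter-note beat = 60000 / BPM = 60000 / 189 ms
Whole note = 4 × quarter note
Duration = 4 × 60000 / 189 = 240000 / 189
= 1269.8 ms


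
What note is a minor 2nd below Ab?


Working:
A 2nd spans 2 letter names, so from A we land on G
A minor 2nd = 1 semitone below Ab
Spell G at that pitch: G
= G


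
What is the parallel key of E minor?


Solution.
Parallel keys share the same tonic but differ in mode
E minor → parallel is E major
= E major


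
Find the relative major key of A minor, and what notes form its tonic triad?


The relative major shares the key signature and is a minor 3rd above the minor tonic
A minor 3rd above A is C
→ relative major of A minor is C major
Tonic triad of C major = root + major 3rd + perfect 5th = C E G
= C major; triad = C E G


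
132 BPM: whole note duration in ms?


Step by step:
One quarter-note beat = 60000 / BPM = 60000 / 132 ms
Whole note = 4 × quarter note
Duration = 4 × 60000 / 132 = 240000 / 132
= 1818.2 ms


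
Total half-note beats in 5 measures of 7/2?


Let's work it out.
Time signature 7/2: the bottom number 2 means the half note gets one count
The top number 7 means 7 half-note beats per measure
Total = 7 × 5 measures
= 35 half-note beats


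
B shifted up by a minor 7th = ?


minor 7th: 7 letter names, 10 semitones
Letter: B + 6 → A
Pitch: B + 10 semitones, spelled as an A → A
= A


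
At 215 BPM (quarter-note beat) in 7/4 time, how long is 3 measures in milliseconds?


Reasoning:
Quarter-note beat duration = 60000 / 215 ms
Beats per measure (7/4) = 7
One measure = 7 × 60000 / 215 = 420000 / 215 ms
3 measures = 3 × 420000 / 215 = 1260000 / 215
= 5860.5 ms


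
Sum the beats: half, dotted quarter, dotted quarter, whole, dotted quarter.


Let's work it out.
Beat values:
  half = 2 beats
  dotted quarter = 1.5 beats
  dotted quarter = 1.5 beats
  whole = 4 beats
  dotted quarter = 1.5 beats
Sum = 2 + 1.5 + 1.5 + 4 + 1.5
= 10.5 beats


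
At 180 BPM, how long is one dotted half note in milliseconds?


One quarter-note beat = 60000 / BPM = 60000 / 180 ms
Dotted half note = 3 × quarter note
Duration = 3 × 60000 / 180 = 180000 / 180
= 1000.0 ms


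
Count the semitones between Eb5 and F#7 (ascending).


Working:
Absolute semitone position = octave×12 + chromatic position
Eb5: 5×12 + 3 = 63
F#7: 7×12 + 6 = 90
Difference = 90 - 63 = 27
= 27 semitones


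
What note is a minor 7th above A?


Step by step:
A 7th spans 7 letter names, so from A we land on G
A minor 7th = 10 semitones above A
Spell G at that pitch: G
= G


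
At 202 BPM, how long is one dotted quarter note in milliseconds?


Working:
One quarter-note beat = 60000 / BPM = 60000 / 202 ms
Dotted quarter note = 3/2 × quarter note
Duration = 3/2 × 60000 / 202 = 90000 / 202
= 445.5 ms


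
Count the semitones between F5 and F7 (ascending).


Let's work it out.
Absolute semitone position = octave×12 + chromatic position
F5: 5×12 + 5 = 65
F7: 7×12 + 5 = 89
Difference = 89 - 65 = 24
= 24 semitones


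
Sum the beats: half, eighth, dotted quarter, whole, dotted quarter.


Solution.
Beat values:
  half = 2 beats
  eighth = 0.5 beats
  dotted quarter = 1.5 beats
  whole = 4 beats
  dotted quarter = 1.5 beats
Sum = 2 + 0.5 + 1.5 + 4 + 1.5
= 9.5 beats


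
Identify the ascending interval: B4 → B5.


Letter names: B → B spans 8 letter names → an octave
Semitones: B4 → B5 = 12 half-steps
An octave of 12 semitones is a perfect octave
= perfect octave


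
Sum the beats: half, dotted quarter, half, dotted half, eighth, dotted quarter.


Step by step:
Beat values:
  half = 2 beats
  dotted quarter = 1.5 beats
  half = 2 beats
  dotted half = 3 beats
  eighth = 0.5 beats
  dotted quarter = 1.5 beats
Sum = 2 + 1.5 + 2 + 3 + 0.5 + 1.5
= 10.5 beats


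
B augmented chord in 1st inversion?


Root position: B D# F##
1st inversion: move root up an octave
Bass note: D#
Notes (bottom to top) = D# F## B


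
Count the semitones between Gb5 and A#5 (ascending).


Working:
Absolute semitone position = octave×12 + chromatic position
Gb5: 5×12 + 6 = 66
A#5: 5×12 + 10 = 70
Difference = 70 - 66 = 4
= 4 semitones


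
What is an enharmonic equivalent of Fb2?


Enharmonic notes sound the same pitch but are spelled with different letter names
Fb and E name the same pitch class
= E2


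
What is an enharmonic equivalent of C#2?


Enharmonic notes sound the same pitch but are spelled with different letter names
C# and Db name the same pitch class
= Db2


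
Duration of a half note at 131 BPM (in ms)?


Solution.
One quarter-note beat = 60000 / BPM = 60000 / 131 ms
Half note = 2 × quarter note
Duration = 2 × 60000 / 131 = 120000 / 131
= 916.0 ms


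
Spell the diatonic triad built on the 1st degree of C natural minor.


Solution.
C natural minor scale: C D Eb F G Ab Bb
Diatonic triad on degree 1 stacks scale notes 1, 3, 5: C Eb G
C→Eb = 3 semitones; C→G = 7 semitones → minor triad
= C Eb G (minor)


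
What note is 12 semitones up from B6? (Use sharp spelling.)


Step by step:
B6: chromatic position 11 in octave 6 → absolute = 6×12 + 11 = 83
Transpose up 12: 83 + 12 = 95
95 = 7×12 + 11 → B in octave 7
Result = B7


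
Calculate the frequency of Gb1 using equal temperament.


f = 440 × 2^(n/12) where n = semitones from A4
Gb1: -39 semitones from A4
f = 440 × 2^(-39/12)
f = 46.25 Hz


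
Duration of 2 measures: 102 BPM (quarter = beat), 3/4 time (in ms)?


Let's work it out.
Quarter-note beat duration = 60000 / 102 ms
Beats per measure (3/4) = 3
One measure = 3 × 60000 / 102 = 180000 / 102 ms
2 measures = 2 × 180000 / 102 = 360000 / 102
= 3529.4 ms


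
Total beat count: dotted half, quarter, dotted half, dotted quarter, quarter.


Working:
Beat values:
  dotted half = 3 beats
  quarter = 1 beat
  dotted half = 3 beats
  dotted quarter = 1.5 beats
  quarter = 1 beat
Sum = 3 + 1 + 3 + 1.5 + 1
= 9.5 beats


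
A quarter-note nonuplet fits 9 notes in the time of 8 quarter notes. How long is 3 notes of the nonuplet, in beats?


Step by step:
Nonuplet: 9 notes occupy the space of 8 quarter notes
Space = 8 × 1 = 8 beats
Each nonuplet note = 8 / 9 = 8/9 beats
3 notes = 3 × 8/9 = 8/3
= 8/3 beats


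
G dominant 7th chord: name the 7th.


Dominant 7th chord = root + major 3rd + perfect 5th + minor 7th
Seventh chords stack in thirds, so the letter names are G-B-D-F
Root: G
Major 3rd above G: B
Perfect 5th above G: D
Minor 7th above G: F
The 7th = F


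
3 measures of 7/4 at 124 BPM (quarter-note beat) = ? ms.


Let's work it out.
Quarter-note beat duration = 60000 / 124 ms
Beats per measure (7/4) = 7
One measure = 7 × 60000 / 124 = 420000 / 124 ms
3 measures = 3 × 420000 / 124 = 1260000 / 124
= 10161.3 ms


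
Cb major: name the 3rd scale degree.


Let's work it out.
Major scale pattern: W-W-H-W-W-W-H (2-2-1-2-2-2-1 semitones)
Starting from Cb:
  Cb + 2 semitones → Db
  Db + 2 semitones → Eb
  Eb + 1 semitone → Fb
  Fb + 2 semitones → Gb
  Gb + 2 semitones → Ab
  Ab + 2 semitones → Bb
  Bb + 1 semitone → Cb
Scale: Cb Db Eb Fb Gb Ab Bb
Degree 3 = Eb


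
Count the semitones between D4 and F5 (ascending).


Reasoning:
Absolute semitone position = octave×12 + chromatic position
D4: 4×12 + 2 = 50
F5: 5×12 + 5 = 65
Difference = 65 - 50 = 15
= 15 semitones


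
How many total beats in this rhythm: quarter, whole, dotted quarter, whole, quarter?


Working:
Beat values:
  quarter = 1 beat
  whole = 4 beats
  dotted quarter = 1.5 beats
  whole = 4 beats
  quarter = 1 beat
Sum = 1 + 4 + 1.5 + 4 + 1
= 11.5 beats


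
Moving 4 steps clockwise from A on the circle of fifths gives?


Each clockwise step on the circle of fifths moves up a perfect 5th
From A: A → E → B → F#/Gb → Db
= Db


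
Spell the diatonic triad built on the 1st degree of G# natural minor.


Solution.
G# natural minor scale: G# A# B C# D# E F#
Diatonic triad on degree 1 stacks scale notes 1, 3, 5: G# B D#
G#→B = 3 semitones; G#→D# = 7 semitones → minor triad
= G# B D# (minor)


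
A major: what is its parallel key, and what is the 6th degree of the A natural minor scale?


Parallel keys share the same tonic but differ in mode
A major → parallel is A minor
A natural minor scale: A B C D E F G
= A minor; 6th degree = F


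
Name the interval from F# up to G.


Solution.
Letter names: F → G spans 2 letter names → a 2nd
Semitones: F# → G = 1 half-step
A 2nd of 1 semitone is a minor 2nd
= minor 2nd


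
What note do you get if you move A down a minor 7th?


minor 7th: 7 letter names, 10 semitones
Letter: A - 6 → B
Pitch: A - 10 semitones, spelled as a B → B
= B


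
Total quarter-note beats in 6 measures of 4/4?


Reasoning:
Time signature 4/4: the bottom number 4 means the quarter note gets one count
The top number 4 means 4 quarter-note beats per measure
Total = 4 × 6 measures
= 24 quarter-note beats


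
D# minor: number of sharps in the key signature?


Solution.
Sharp minor keys follow the circle of fifths: A(0), E(1), B(2), F#(3), C#(4), G#(5), D#(6), A#(7)
D# minor has 6 sharps
Order of sharps: F# C# G# D# A# E# B# → first 6: F#, C#, G#, D#, A#, E#
= 6 sharps


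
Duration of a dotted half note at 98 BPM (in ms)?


Reasoning:
One quarter-note beat = 60000 / BPM = 60000 / 98 ms
Dotted half note = 3 × quarter note
Duration = 3 × 60000 / 98 = 180000 / 98
= 1836.7 ms


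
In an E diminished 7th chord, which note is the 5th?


Diminished 7th chord = root + minor 3rd + diminished 5th + diminished 7th
Seventh chords stack in thirds, so the letter names are E-G-B-D
Root: E
Minor 3rd above E: G
Diminished 5th above E: Bb
Diminished 7th above E: Db
The 5th = Bb


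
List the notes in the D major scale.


Solution.
Major scale pattern: W-W-H-W-W-W-H (2-2-1-2-2-2-1 semitones)
Starting from D:
  D + 2 semitones → E
  E + 2 semitones → F#
  F# + 1 semitone → G
  G + 2 semitones → A
  A + 2 semitones → B
  B + 2 semitones → C#
  C# + 1 semitone → D
Scale = D E F# G A B C#


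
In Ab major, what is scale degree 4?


Working:
Major scale pattern: W-W-H-W-W-W-H (2-2-1-2-2-2-1 semitones)
Starting from Ab:
  Ab + 2 semitones → Bb
  Bb + 2 semitones → C
  C + 1 semitone → Db
  Db + 2 semitones → Eb
  Eb + 2 semitones → F
  F + 2 semitones → G
  G + 1 semitone → Ab
Scale: Ab Bb C Db Eb F G
Degree 4 = Db
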